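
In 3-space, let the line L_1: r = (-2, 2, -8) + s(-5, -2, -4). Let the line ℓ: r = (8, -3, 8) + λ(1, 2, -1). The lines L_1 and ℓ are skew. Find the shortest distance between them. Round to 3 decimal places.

1.086

Common perpendicular direction n = (-5, -2, -4) × (1, 2, -1) = (10, -9, -8).
With w = (8, -3, 8) − (-2, 2, -8) = (10, -5, 16), w · n = 17.
Distance = |w · n| / |n| = |17| / √245 ≈ 1.086.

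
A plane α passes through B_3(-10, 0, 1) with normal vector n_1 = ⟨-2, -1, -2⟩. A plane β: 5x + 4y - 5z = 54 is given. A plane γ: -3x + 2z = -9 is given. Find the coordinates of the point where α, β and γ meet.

(-3, 6, -9)

α: n_1·r = n_1·B_3 gives -2x - y - 2z = 18.
Solving the 3×3 linear system -2x - y - 2z = 18, 5x + 4y - 5z = 54, -3x + 2z = -9 (e.g. by elimination or Cramer's rule, determinant = -45) gives (-3, 6, -9).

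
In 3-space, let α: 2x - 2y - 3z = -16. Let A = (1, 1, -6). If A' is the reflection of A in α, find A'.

λ = (n·A − d)/|n|² = (18 − (-16))/17 = 2.
Reflection = A − 2λn = (1, 1, -6) − 4·(2, -2, -3) = (-7, 9, 6).

(-7, 9, 6)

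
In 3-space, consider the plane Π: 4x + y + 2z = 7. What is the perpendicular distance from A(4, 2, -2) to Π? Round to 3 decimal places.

n·A − d = (4)·(4) + (1)·(2) + (2)·(-2) − 7 = 7; |n| = √21.
Distance = |7| / √21 = 7/√21 ≈ 1.528.

1.528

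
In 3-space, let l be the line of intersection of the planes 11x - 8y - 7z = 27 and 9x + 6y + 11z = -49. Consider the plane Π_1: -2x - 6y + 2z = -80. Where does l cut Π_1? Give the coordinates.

Direction of l: (11, -8, -7) × (9, 6, 11) = (-46, -184, 138).
A point on l: solving the two plane equations with x = -2 gives (-2, -7, 1).
Substitute r = (-2, -7, 1) + t(-46, -184, 138) into the plane: 48 + 1472t = -80, so t = -2/23.
Intersection: (-2, -7, 1) + (-2/23)·(-46, -184, 138) = (2, 9, -11).

(2, 9, -11)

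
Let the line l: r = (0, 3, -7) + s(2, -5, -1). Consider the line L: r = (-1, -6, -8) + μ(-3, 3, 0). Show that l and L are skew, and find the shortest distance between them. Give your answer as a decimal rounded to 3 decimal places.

Common perpendicular direction n = (2, -5, -1) × (-3, 3, 0) = (3, 3, -9).
With w = (-1, -6, -8) − (0, 3, -7) = (-1, -9, -1), w · n = -21.
Since n ≠ 0 the lines are not parallel, and w · n = -21 ≠ 0 so they do not intersect; hence they are skew.
Distance = |w · n| / |n| = |-21| / √99 ≈ 2.111.

2.111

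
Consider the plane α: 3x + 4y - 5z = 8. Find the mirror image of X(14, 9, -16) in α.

λ = (n·X − d)/|n|² = (158 − 8)/50 = 3.
Reflection = X − 2λn = (14, 9, -16) − 6·(3, 4, -5) = (-4, -15, 14).

(-4, -15, 14)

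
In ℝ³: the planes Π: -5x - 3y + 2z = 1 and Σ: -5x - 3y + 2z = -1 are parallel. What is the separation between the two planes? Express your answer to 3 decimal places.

0.324

Same normal n = (-5, -3, 2) with |n| = √38; distance = |1 − (-1)| / |n| = 2/√38 ≈ 0.324.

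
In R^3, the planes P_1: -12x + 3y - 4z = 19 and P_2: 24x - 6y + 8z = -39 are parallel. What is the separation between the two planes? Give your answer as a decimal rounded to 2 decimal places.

Rescale P_2 by 1/(-2): -12x + 3y - 4z = 39/2. Then distance = |19 − (39/2)| / √169 ≈ 0.04.

0.04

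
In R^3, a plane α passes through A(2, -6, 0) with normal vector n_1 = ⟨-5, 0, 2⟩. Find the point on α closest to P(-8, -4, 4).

(2, -4, 0)

α: n_1·r = n_1·A gives -5x + 2z = -10.
Foot = P − λn with λ = (n·P − d)/|n|² = (48 − (-10))/29 = 2.
Foot = (-8, -4, 4) − 2·(-5, 0, 2) = (2, -4, 0).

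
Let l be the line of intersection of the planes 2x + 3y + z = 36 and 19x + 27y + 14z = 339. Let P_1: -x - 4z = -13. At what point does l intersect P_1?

(5, 8, 2)

Direction of l: (2, 3, 1) × (19, 27, 14) = (15, -9, -3).
A point on l: solving the two plane equations with x = 20 gives (20, -1, -1).
Substitute r = (20, -1, -1) + t(15, -9, -3) into the plane: -16 + (-3)t = -13, so t = -1.
Intersection: (20, -1, -1) + (-1)·(15, -9, -3) = (5, 8, 2).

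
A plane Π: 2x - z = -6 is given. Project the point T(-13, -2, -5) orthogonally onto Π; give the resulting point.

Foot = T − λn with λ = (n·T − d)/|n|² = (-21 − (-6))/5 = -3.
Foot = (-13, -2, -5) − (-3)·(2, 0, -1) = (-7, -2, -8).

(-7, -2, -8)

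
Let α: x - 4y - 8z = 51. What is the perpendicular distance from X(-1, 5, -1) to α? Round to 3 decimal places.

n·X − d = (1)·(-1) + (-4)·(5) + (-8)·(-1) − 51 = -64; |n| = √81.
Distance = |-64| / √81 = 64/√81 ≈ 7.111.

7.111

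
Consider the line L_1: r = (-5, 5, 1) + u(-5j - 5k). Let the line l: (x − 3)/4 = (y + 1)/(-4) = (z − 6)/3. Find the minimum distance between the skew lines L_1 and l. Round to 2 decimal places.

1.33

l has direction (4, -4, 3) through (3, -1, 6).
Common perpendicular direction n = (0, -5, -5) × (4, -4, 3) = (-35, -20, 20).
With w = (3, -1, 6) − (-5, 5, 1) = (8, -6, 5), w · n = -60.
Distance = |w · n| / |n| = |-60| / √2025 ≈ 1.33.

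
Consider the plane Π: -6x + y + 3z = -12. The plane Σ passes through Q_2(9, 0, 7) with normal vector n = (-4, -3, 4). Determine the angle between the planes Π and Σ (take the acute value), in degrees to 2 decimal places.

Σ: n·r = n·Q_2 gives -4x - 3y + 4z = -8.
cos θ = |n₁·n₂| / (|n₁||n₂|) = |33| / (√46 · √41).
θ = arccos(0.75988) ≈ 40.55°.

40.55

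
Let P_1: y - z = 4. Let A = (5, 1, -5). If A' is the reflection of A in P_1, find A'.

λ = (n·A − d)/|n|² = (6 − 4)/2 = 1.
Reflection = A − 2λn = (5, 1, -5) − 2·(0, 1, -1) = (5, -1, -3).

(5, -1, -3)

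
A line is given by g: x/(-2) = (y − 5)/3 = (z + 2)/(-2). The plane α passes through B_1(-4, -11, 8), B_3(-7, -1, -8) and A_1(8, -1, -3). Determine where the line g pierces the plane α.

g has direction (-2, 3, -2) through (0, 5, -2).
B_1B_3 = (-3, 10, -16), B_1A_1 = (12, 10, -11); a normal to α is B_1B_3 × B_1A_1 = (50, -225, -150).
Using B_1: α has equation 50x - 225y - 150z = 1075.
Substitute r = (0, 5, -2) + t(-2, 3, -2) into the plane: -825 + (-475)t = 1075, so t = -4.
Intersection: (0, 5, -2) + (-4)·(-2, 3, -2) = (8, -7, 6).

(8, -7, 6)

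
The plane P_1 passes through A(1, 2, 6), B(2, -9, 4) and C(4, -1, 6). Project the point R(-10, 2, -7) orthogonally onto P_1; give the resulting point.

AB = (1, -11, -2), AC = (3, -3, 0); a normal to P_1 is AB × AC = (-6, -6, 30).
Using A: P_1 has equation -6x - 6y + 30z = 162.
Foot = R − λn with λ = (n·R − d)/|n|² = (-162 − 162)/972 = -1/3.
Foot = (-10, 2, -7) − (-1/3)·(-6, -6, 30) = (-12, 0, 3).

(-12, 0, 3)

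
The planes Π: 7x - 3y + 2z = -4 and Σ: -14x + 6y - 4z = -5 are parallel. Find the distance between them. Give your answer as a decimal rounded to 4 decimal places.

Rescale Σ by 1/(-2): 7x - 3y + 2z = 5/2. Then distance = |-4 − (5/2)| / √62 ≈ 0.8255.

0.8255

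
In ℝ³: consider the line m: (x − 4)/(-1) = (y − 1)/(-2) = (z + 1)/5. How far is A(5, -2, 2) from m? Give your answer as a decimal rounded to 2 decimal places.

m has direction (-1, -2, 5) through (4, 1, -1).
Taking (4, 1, -1) on m with direction v = (-1, -2, 5): w = A − (4, 1, -1) = (1, -3, 3), and w × v = (-9, -8, -5).
Distance = |w × v| / |v| = √170 / √30 ≈ 2.38.

2.38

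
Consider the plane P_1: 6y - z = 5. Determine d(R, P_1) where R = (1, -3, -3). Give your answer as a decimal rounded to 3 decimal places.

n·R − d = (0)·(1) + (6)·(-3) + (-1)·(-3) − 5 = -20; |n| = √37.
Distance = |-20| / √37 = 20/√37 ≈ 3.288.

3.288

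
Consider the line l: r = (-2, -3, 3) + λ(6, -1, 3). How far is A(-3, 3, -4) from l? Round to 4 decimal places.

7.8947

Taking (-2, -3, 3) on l with direction v = (6, -1, 3): w = A − (-2, -3, 3) = (-1, 6, -7), and w × v = (11, -39, -35).
Distance = |w × v| / |v| = √2867 / √46 ≈ 7.8947.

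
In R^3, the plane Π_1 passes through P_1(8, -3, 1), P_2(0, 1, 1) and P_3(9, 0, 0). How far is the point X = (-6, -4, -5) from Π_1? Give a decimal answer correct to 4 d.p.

P_1P_2 = (-8, 4, 0), P_1P_3 = (1, 3, -1); a normal to Π_1 is P_1P_2 × P_1P_3 = (-4, -8, -28).
Using P_1: Π_1 has equation -4x - 8y - 28z = -36.
n·X − d = (-4)·(-6) + (-8)·(-4) + (-28)·(-5) − (-36) = 232; |n| = √864.
Distance = |232| / √864 = 232/√864 ≈ 7.8928.

7.8928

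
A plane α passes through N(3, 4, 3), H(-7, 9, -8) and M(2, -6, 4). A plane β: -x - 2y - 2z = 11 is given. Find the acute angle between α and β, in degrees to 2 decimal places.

70.93

NH = (-10, 5, -11), NM = (-1, -10, 1); a normal to α is NH × NM = (-105, 21, 105).
Using N: α has equation -105x + 21y + 105z = 84.
cos θ = |n₁·n₂| / (|n₁||n₂|) = |-147| / (√22491 · √9).
θ = arccos(0.32673) ≈ 70.93°.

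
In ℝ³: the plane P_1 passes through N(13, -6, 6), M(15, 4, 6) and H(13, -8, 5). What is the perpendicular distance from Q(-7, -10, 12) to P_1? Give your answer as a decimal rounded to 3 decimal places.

15.336

NM = (2, 10, 0), NH = (0, -2, -1); a normal to P_1 is NM × NH = (-10, 2, -4).
Using N: P_1 has equation -10x + 2y - 4z = -166.
n·Q − d = (-10)·(-7) + (2)·(-10) + (-4)·(12) − (-166) = 168; |n| = √120.
Distance = |168| / √120 = 168/√120 ≈ 15.336.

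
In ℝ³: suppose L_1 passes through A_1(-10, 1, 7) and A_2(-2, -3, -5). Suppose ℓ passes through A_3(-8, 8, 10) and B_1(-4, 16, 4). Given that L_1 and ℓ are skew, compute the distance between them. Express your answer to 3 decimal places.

A direction vector for L_1 is A_2 − A_1 = (8, -4, -12).
A direction vector for ℓ is B_1 − A_3 = (4, 8, -6).
Common perpendicular direction n = (8, -4, -12) × (4, 8, -6) = (120, 0, 80).
With w = (-8, 8, 10) − (-10, 1, 7) = (2, 7, 3), w · n = 480.
Distance = |w · n| / |n| = |480| / √20800 ≈ 3.328.

3.328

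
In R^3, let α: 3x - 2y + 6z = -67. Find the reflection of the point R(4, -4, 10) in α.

(-14, 8, -26)

λ = (n·R − d)/|n|² = (80 − (-67))/49 = 3.
Reflection = R − 2λn = (4, -4, 10) − 6·(3, -2, 6) = (-14, 8, -26).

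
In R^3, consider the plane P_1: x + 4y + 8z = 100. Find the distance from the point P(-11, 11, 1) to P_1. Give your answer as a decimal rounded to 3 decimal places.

n·P − d = (1)·(-11) + (4)·(11) + (8)·(1) − 100 = -59; |n| = √81.
Distance = |-59| / √81 = 59/√81 ≈ 6.556.

6.556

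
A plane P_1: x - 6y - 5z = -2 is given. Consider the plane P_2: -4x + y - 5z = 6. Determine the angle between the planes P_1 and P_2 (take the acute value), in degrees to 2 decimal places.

72.91

cos θ = |n₁·n₂| / (|n₁||n₂|) = |15| / (√62 · √42).
θ = arccos(0.29395) ≈ 72.91°.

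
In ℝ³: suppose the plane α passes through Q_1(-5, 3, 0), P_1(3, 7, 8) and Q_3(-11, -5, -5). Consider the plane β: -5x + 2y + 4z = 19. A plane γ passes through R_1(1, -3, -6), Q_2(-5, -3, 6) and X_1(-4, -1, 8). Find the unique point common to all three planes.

(-7, -8, 0)

Q_1P_1 = (8, 4, 8), Q_1Q_3 = (-6, -8, -5); a normal to α is Q_1P_1 × Q_1Q_3 = (44, -8, -40).
Using Q_1: α has equation 44x - 8y - 40z = -244.
R_1Q_2 = (-6, 0, 12), R_1X_1 = (-5, 2, 14); a normal to γ is R_1Q_2 × R_1X_1 = (-24, 24, -12).
Using R_1: γ has equation -24x + 24y - 12z = -24.
Solving the 3×3 linear system 44x - 8y - 40z = -244, -5x + 2y + 4z = 19, -24x + 24y - 12z = -24 (e.g. by elimination or Cramer's rule, determinant = -1152) gives (-7, -8, 0).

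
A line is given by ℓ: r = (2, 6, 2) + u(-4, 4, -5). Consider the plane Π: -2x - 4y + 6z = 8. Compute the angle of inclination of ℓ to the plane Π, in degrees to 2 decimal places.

sin θ = |n·v| / (|n||v|) = |-38| / (√56 · √57) = 0.67259.
θ ≈ 42.27°.

42.27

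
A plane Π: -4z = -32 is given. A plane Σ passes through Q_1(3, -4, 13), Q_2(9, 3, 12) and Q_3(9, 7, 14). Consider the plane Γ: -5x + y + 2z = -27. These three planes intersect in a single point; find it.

(7, -8, 8)

Q_1Q_2 = (6, 7, -1), Q_1Q_3 = (6, 11, 1); a normal to Σ is Q_1Q_2 × Q_1Q_3 = (18, -12, 24).
Using Q_1: Σ has equation 18x - 12y + 24z = 414.
Solving the 3×3 linear system -4z = -32, 18x - 12y + 24z = 414, -5x + y + 2z = -27 (e.g. by elimination or Cramer's rule, determinant = 168) gives (7, -8, 8).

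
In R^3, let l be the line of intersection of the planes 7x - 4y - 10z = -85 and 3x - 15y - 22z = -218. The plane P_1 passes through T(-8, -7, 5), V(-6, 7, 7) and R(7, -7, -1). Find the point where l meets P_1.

(-1, 7, 5)

Direction of l: (7, -4, -10) × (3, -15, -22) = (-62, 124, -93).
A point on l: solving the two plane equations with x = 5 gives (5, -5, 14).
TV = (2, 14, 2), TR = (15, 0, -6); a normal to P_1 is TV × TR = (-84, 42, -210).
Using T: P_1 has equation -84x + 42y - 210z = -672.
Substitute r = (5, -5, 14) + t(-62, 124, -93) into the plane: -3570 + 29946t = -672, so t = 3/31.
Intersection: (5, -5, 14) + (3/31)·(-62, 124, -93) = (-1, 7, 5).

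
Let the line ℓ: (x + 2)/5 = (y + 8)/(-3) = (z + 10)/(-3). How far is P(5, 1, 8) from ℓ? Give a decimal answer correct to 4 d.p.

20.1194

ℓ has direction (5, -3, -3) through (-2, -8, -10).
Taking (-2, -8, -10) on ℓ with direction v = (5, -3, -3): w = P − (-2, -8, -10) = (7, 9, 18), and w × v = (27, 111, -66).
Distance = |w × v| / |v| = √17406 / √43 ≈ 20.1194.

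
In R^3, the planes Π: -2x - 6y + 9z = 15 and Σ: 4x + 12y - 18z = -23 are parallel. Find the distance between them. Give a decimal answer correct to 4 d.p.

Rescale Σ by 1/(-2): -2x - 6y + 9z = 23/2. Then distance = |15 − (23/2)| / √121 ≈ 0.3182.

0.3182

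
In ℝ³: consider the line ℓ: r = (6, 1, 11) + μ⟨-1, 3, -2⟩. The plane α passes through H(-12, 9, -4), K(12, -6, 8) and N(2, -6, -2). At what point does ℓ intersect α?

HK = (24, -15, 12), HN = (14, -15, 2); a normal to α is HK × HN = (150, 120, -150).
Using H: α has equation 150x + 120y - 150z = -120.
Substitute r = (6, 1, 11) + t(-1, 3, -2) into the plane: -630 + 510t = -120, so t = 1.
Intersection: (6, 1, 11) + 1·(-1, 3, -2) = (5, 4, 9).

(5, 4, 9)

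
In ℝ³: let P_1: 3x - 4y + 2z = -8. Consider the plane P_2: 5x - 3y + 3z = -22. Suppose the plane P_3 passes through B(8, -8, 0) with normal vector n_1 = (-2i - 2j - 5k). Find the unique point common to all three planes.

P_3: n_1·r = n_1·B gives -2x - 2y - 5z = 0.
Solving the 3×3 linear system 3x - 4y + 2z = -8, 5x - 3y + 3z = -22, -2x - 2y - 5z = 0 (e.g. by elimination or Cramer's rule, determinant = -45) gives (-8, -2, 4).

(-8, -2, 4)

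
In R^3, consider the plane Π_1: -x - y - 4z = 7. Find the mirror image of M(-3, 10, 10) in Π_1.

λ = (n·M − d)/|n|² = (-47 − 7)/18 = -3.
Reflection = M − 2λn = (-3, 10, 10) − (-6)·(-1, -1, -4) = (-9, 4, -14).

(-9, 4, -14)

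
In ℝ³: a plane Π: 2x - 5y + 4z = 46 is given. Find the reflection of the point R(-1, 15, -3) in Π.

(11, -15, 21)

λ = (n·R − d)/|n|² = (-89 − 46)/45 = -3.
Reflection = R − 2λn = (-1, 15, -3) − (-6)·(2, -5, 4) = (11, -15, 21).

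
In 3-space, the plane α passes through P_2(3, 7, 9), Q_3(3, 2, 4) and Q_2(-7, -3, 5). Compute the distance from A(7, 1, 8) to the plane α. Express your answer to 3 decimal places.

4.817

P_2Q_3 = (0, -5, -5), P_2Q_2 = (-10, -10, -4); a normal to α is P_2Q_3 × P_2Q_2 = (-30, 50, -50).
Using P_2: α has equation -30x + 50y - 50z = -190.
n·A − d = (-30)·(7) + (50)·(1) + (-50)·(8) − (-190) = -370; |n| = √5900.
Distance = |-370| / √5900 = 370/√5900 ≈ 4.817.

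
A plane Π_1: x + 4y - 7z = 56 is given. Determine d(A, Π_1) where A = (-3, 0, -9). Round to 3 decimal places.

n·A − d = (1)·(-3) + (4)·(0) + (-7)·(-9) − 56 = 4; |n| = √66.
Distance = |4| / √66 = 4/√66 ≈ 0.492.

0.492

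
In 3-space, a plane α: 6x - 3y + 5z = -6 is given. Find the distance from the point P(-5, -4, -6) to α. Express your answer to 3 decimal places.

n·P − d = (6)·(-5) + (-3)·(-4) + (5)·(-6) − (-6) = -42; |n| = √70.
Distance = |-42| / √70 = 42/√70 ≈ 5.020.

5.020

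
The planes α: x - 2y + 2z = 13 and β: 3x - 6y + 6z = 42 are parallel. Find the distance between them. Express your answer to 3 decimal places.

Rescale β by 1/3: x - 2y + 2z = 14. Then distance = |13 − 14| / √9 ≈ 0.333.

0.333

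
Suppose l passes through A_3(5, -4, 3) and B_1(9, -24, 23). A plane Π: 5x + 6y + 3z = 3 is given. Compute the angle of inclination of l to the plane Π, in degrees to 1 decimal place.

A direction vector for l is B_1 − A_3 = (4, -20, 20).
sin θ = |n·v| / (|n||v|) = |-40| / (√70 · √816) = 0.16737.
θ ≈ 9.6°.

9.6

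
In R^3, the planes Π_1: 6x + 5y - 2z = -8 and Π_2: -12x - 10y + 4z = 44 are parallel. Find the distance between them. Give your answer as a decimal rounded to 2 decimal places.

1.74

Rescale Π_2 by 1/(-2): 6x + 5y - 2z = -22. Then distance = |-8 − (-22)| / √65 ≈ 1.74.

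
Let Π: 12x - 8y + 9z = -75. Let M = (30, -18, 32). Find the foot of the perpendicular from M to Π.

Foot = M − λn with λ = (n·M − d)/|n|² = (792 − (-75))/289 = 3.
Foot = (30, -18, 32) − 3·(12, -8, 9) = (-6, 6, 5).

(-6, 6, 5)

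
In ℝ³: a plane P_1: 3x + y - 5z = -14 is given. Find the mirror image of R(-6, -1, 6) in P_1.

(0, 1, -4)

λ = (n·R − d)/|n|² = (-49 − (-14))/35 = -1.
Reflection = R − 2λn = (-6, -1, 6) − (-2)·(3, 1, -5) = (0, 1, -4).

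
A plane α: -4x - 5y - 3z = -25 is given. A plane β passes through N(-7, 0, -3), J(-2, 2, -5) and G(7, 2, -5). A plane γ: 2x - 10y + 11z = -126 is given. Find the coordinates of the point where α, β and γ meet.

NJ = (5, 2, -2), NG = (14, 2, -2); a normal to β is NJ × NG = (0, -18, -18).
Using N: β has equation -18y - 18z = 54.
Solving the 3×3 linear system -4x - 5y - 3z = -25, -18y - 18z = 54, 2x - 10y + 11z = -126 (e.g. by elimination or Cramer's rule, determinant = 1584) gives (6, 5, -8).

(6, 5, -8)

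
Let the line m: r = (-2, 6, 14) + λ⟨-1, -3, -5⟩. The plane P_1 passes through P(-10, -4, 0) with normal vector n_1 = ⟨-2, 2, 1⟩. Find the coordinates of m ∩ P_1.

(-4, 0, 4)

P_1: n_1·r = n_1·P gives -2x + 2y + z = 12.
Substitute r = (-2, 6, 14) + t(-1, -3, -5) into the plane: 30 + (-9)t = 12, so t = 2.
Intersection: (-2, 6, 14) + 2·(-1, -3, -5) = (-4, 0, 4).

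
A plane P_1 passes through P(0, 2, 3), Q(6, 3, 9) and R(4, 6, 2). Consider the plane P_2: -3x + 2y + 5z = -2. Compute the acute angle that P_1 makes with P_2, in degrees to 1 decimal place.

29.7

PQ = (6, 1, 6), PR = (4, 4, -1); a normal to P_1 is PQ × PR = (-25, 30, 20).
Using P: P_1 has equation -25x + 30y + 20z = 120.
cos θ = |n₁·n₂| / (|n₁||n₂|) = |235| / (√1925 · √38).
θ = arccos(0.86888) ≈ 29.7°.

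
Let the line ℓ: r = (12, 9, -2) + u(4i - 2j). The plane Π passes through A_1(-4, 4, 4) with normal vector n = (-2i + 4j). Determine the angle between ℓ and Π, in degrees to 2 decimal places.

53.13

Π: n·r = n·A_1 gives -2x + 4y = 24.
sin θ = |n·v| / (|n||v|) = |-16| / (√20 · √20) = 0.80000.
θ ≈ 53.13°.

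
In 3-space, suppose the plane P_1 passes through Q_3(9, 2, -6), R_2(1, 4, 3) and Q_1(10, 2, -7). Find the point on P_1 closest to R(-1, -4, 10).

(-5, -2, 6)

Q_3R_2 = (-8, 2, 9), Q_3Q_1 = (1, 0, -1); a normal to P_1 is Q_3R_2 × Q_3Q_1 = (-2, 1, -2).
Using Q_3: P_1 has equation -2x + y - 2z = -4.
Foot = R − λn with λ = (n·R − d)/|n|² = (-22 − (-4))/9 = -2.
Foot = (-1, -4, 10) − (-2)·(-2, 1, -2) = (-5, -2, 6).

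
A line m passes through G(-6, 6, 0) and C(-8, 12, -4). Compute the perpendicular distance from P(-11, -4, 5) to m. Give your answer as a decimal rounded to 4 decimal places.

7.9057

A direction vector for m is C − G = (-2, 6, -4).
Taking (-6, 6, 0) on m with direction v = (-2, 6, -4): w = P − (-6, 6, 0) = (-5, -10, 5), and w × v = (10, -30, -50).
Distance = |w × v| / |v| = √3500 / √56 ≈ 7.9057.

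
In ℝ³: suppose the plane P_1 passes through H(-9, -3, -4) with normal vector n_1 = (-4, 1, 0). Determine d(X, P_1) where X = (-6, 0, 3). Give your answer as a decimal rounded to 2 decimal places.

2.18

P_1: n_1·r = n_1·H gives -4x + y = 33.
n·X − d = (-4)·(-6) + (1)·(0) + (0)·(3) − 33 = -9; |n| = √17.
Distance = |-9| / √17 = 9/√17 ≈ 2.18.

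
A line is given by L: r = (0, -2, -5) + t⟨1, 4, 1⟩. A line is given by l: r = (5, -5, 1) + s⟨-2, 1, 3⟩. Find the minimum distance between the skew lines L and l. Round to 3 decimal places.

8.230

Common perpendicular direction n = (1, 4, 1) × (-2, 1, 3) = (11, -5, 9).
With w = (5, -5, 1) − (0, -2, -5) = (5, -3, 6), w · n = 124.
Distance = |w · n| / |n| = |124| / √227 ≈ 8.230.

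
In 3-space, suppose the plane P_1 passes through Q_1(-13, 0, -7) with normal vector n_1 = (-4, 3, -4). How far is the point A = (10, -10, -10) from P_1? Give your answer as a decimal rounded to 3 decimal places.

P_1: n_1·r = n_1·Q_1 gives -4x + 3y - 4z = 80.
n·A − d = (-4)·(10) + (3)·(-10) + (-4)·(-10) − 80 = -110; |n| = √41.
Distance = |-110| / √41 = 110/√41 ≈ 17.179.

17.179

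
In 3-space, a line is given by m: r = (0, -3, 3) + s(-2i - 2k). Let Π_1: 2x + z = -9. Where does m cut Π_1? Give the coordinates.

Substitute r = (0, -3, 3) + t(-2, 0, -2) into the plane: 3 + (-6)t = -9, so t = 2.
Intersection: (0, -3, 3) + 2·(-2, 0, -2) = (-4, -3, -1).

(-4, -3, -1)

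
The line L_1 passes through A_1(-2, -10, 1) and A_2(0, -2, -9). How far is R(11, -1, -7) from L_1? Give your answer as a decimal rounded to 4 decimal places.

11.1984

A direction vector for L_1 is A_2 − A_1 = (2, 8, -10).
Taking (-2, -10, 1) on L_1 with direction v = (2, 8, -10): w = R − (-2, -10, 1) = (13, 9, -8), and w × v = (-26, 114, 86).
Distance = |w × v| / |v| = √21068 / √168 ≈ 11.1984.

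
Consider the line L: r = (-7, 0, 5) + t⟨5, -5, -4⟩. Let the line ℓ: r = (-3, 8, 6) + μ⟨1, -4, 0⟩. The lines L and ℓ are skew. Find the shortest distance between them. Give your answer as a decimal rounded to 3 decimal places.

Common perpendicular direction n = (5, -5, -4) × (1, -4, 0) = (-16, -4, -15).
With w = (-3, 8, 6) − (-7, 0, 5) = (4, 8, 1), w · n = -111.
Distance = |w · n| / |n| = |-111| / √497 ≈ 4.979.

4.979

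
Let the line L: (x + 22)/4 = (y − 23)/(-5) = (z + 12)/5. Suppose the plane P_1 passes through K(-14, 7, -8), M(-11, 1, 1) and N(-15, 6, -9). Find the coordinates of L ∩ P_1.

L has direction (4, -5, 5) through (-22, 23, -12).
KM = (3, -6, 9), KN = (-1, -1, -1); a normal to P_1 is KM × KN = (15, -6, -9).
Using K: P_1 has equation 15x - 6y - 9z = -180.
Substitute r = (-22, 23, -12) + t(4, -5, 5) into the plane: -360 + 45t = -180, so t = 4.
Intersection: (-22, 23, -12) + 4·(4, -5, 5) = (-6, 3, 8).

(-6, 3, 8)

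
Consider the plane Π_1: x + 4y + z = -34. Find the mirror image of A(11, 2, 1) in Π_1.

(5, -22, -5)

λ = (n·A − d)/|n|² = (20 − (-34))/18 = 3.
Reflection = A − 2λn = (11, 2, 1) − 6·(1, 4, 1) = (5, -22, -5).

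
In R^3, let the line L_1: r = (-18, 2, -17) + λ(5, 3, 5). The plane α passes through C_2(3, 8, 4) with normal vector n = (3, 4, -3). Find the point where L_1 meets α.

α: n·r = n·C_2 gives 3x + 4y - 3z = 29.
Substitute r = (-18, 2, -17) + t(5, 3, 5) into the plane: 5 + 12t = 29, so t = 2.
Intersection: (-18, 2, -17) + 2·(5, 3, 5) = (-8, 8, -7).

(-8, 8, -7)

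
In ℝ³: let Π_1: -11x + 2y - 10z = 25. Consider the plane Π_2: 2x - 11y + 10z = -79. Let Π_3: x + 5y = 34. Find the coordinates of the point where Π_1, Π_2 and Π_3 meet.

(-1, 7, 0)

Solving the 3×3 linear system -11x + 2y - 10z = 25, 2x - 11y + 10z = -79, x + 5y = 34 (e.g. by elimination or Cramer's rule, determinant = 360) gives (-1, 7, 0).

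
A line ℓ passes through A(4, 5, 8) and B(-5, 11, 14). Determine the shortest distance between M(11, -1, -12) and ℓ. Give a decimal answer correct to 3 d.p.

A direction vector for ℓ is B − A = (-9, 6, 6).
Taking (4, 5, 8) on ℓ with direction v = (-9, 6, 6): w = M − (4, 5, 8) = (7, -6, -20), and w × v = (84, 138, -12).
Distance = |w × v| / |v| = √26244 / √153 ≈ 13.097.

13.097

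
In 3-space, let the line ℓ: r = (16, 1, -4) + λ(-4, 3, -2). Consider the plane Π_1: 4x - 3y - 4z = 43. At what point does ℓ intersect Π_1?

Substitute r = (16, 1, -4) + t(-4, 3, -2) into the plane: 77 + (-17)t = 43, so t = 2.
Intersection: (16, 1, -4) + 2·(-4, 3, -2) = (8, 7, -8).

(8, 7, -8)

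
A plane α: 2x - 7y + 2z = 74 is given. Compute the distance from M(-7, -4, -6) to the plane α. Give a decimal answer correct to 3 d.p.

9.537

n·M − d = (2)·(-7) + (-7)·(-4) + (2)·(-6) − 74 = -72; |n| = √57.
Distance = |-72| / √57 = 72/√57 ≈ 9.537.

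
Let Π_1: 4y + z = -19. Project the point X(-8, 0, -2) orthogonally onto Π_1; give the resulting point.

Foot = X − λn with λ = (n·X − d)/|n|² = (-2 − (-19))/17 = 1.
Foot = (-8, 0, -2) − 1·(0, 4, 1) = (-8, -4, -3).

(-8, -4, -3)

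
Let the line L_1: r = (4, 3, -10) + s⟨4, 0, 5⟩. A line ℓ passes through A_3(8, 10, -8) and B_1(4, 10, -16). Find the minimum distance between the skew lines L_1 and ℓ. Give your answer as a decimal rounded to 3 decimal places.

7.000

A direction vector for ℓ is B_1 − A_3 = (-4, 0, -8).
Common perpendicular direction n = (4, 0, 5) × (-4, 0, -8) = (0, 12, 0).
With w = (8, 10, -8) − (4, 3, -10) = (4, 7, 2), w · n = 84.
Distance = |w · n| / |n| = |84| / √144 ≈ 7.000.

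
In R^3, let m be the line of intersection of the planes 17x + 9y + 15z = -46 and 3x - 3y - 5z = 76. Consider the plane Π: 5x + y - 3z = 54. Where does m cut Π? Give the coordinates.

Direction of m: (17, 9, 15) × (3, -3, -5) = (0, 130, -78).
A point on m: solving the two plane equations with y = 5 gives (7, 5, -14).
Substitute r = (7, 5, -14) + t(0, 130, -78) into the plane: 82 + 364t = 54, so t = -1/13.
Intersection: (7, 5, -14) + (-1/13)·(0, 130, -78) = (7, -5, -8).

(7, -5, -8)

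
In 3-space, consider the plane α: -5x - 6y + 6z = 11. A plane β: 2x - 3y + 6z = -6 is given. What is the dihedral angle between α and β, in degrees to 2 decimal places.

50.34

cos θ = |n₁·n₂| / (|n₁||n₂|) = |44| / (√97 · √49).
θ = arccos(0.63822) ≈ 50.34°.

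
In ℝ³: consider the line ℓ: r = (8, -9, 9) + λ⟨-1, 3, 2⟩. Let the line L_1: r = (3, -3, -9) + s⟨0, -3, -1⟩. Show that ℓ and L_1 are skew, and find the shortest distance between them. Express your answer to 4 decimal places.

17.2062

Common perpendicular direction n = (-1, 3, 2) × (0, -3, -1) = (3, -1, 3).
With w = (3, -3, -9) − (8, -9, 9) = (-5, 6, -18), w · n = -75.
Since n ≠ 0 the lines are not parallel, and w · n = -75 ≠ 0 so they do not intersect; hence they are skew.
Distance = |w · n| / |n| = |-75| / √19 ≈ 17.2062.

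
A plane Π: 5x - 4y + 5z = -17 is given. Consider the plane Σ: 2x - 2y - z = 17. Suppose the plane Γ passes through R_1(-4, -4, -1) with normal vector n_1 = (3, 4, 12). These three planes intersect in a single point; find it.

Γ: n_1·r = n_1·R_1 gives 3x + 4y + 12z = -40.
Solving the 3×3 linear system 5x - 4y + 5z = -17, 2x - 2y - z = 17, 3x + 4y + 12z = -40 (e.g. by elimination or Cramer's rule, determinant = 78) gives (12, 8, -9).

(12, 8, -9)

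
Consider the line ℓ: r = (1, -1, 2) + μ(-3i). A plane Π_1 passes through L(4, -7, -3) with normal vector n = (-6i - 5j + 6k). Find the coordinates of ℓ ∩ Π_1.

Π_1: n·r = n·L gives -6x - 5y + 6z = -7.
Substitute r = (1, -1, 2) + t(-3, 0, 0) into the plane: 11 + 18t = -7, so t = -1.
Intersection: (1, -1, 2) + (-1)·(-3, 0, 0) = (4, -1, 2).

(4, -1, 2)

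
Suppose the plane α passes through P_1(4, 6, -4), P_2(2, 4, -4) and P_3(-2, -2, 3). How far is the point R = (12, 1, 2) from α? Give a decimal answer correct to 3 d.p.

P_1P_2 = (-2, -2, 0), P_1P_3 = (-6, -8, 7); a normal to α is P_1P_2 × P_1P_3 = (-14, 14, 4).
Using P_1: α has equation -14x + 14y + 4z = 12.
n·R − d = (-14)·(12) + (14)·(1) + (4)·(2) − 12 = -158; |n| = √408.
Distance = |-158| / √408 = 158/√408 ≈ 7.822.

7.822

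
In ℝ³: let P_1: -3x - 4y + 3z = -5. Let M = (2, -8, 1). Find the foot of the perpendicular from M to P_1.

Foot = M − λn with λ = (n·M − d)/|n|² = (29 − (-5))/34 = 1.
Foot = (2, -8, 1) − 1·(-3, -4, 3) = (5, -4, -2).

(5, -4, -2)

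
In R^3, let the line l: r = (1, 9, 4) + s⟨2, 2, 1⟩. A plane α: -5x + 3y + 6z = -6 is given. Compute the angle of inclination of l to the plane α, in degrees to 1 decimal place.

4.6

sin θ = |n·v| / (|n||v|) = |2| / (√70 · √9) = 0.07968.
θ ≈ 4.6°.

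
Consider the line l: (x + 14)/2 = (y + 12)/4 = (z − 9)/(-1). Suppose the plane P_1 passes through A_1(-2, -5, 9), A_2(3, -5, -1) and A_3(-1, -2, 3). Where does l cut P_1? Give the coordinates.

(-6, 4, 5)

l has direction (2, 4, -1) through (-14, -12, 9).
A_1A_2 = (5, 0, -10), A_1A_3 = (1, 3, -6); a normal to P_1 is A_1A_2 × A_1A_3 = (30, 20, 15).
Using A_1: P_1 has equation 30x + 20y + 15z = -25.
Substitute r = (-14, -12, 9) + t(2, 4, -1) into the plane: -525 + 125t = -25, so t = 4.
Intersection: (-14, -12, 9) + 4·(2, 4, -1) = (-6, 4, 5).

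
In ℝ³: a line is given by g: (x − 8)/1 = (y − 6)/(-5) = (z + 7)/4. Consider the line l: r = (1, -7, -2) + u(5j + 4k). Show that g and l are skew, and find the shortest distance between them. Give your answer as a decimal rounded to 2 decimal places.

8.81

g has direction (1, -5, 4) through (8, 6, -7).
Common perpendicular direction n = (1, -5, 4) × (0, 5, 4) = (-40, -4, 5).
With w = (1, -7, -2) − (8, 6, -7) = (-7, -13, 5), w · n = 357.
Since n ≠ 0 the lines are not parallel, and w · n = 357 ≠ 0 so they do not intersect; hence they are skew.
Distance = |w · n| / |n| = |357| / √1641 ≈ 8.81.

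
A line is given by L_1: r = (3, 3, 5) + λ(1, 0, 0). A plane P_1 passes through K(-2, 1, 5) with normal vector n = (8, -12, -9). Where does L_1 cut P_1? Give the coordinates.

(1, 3, 5)

P_1: n·r = n·K gives 8x - 12y - 9z = -73.
Substitute r = (3, 3, 5) + t(1, 0, 0) into the plane: -57 + 8t = -73, so t = -2.
Intersection: (3, 3, 5) + (-2)·(1, 0, 0) = (1, 3, 5).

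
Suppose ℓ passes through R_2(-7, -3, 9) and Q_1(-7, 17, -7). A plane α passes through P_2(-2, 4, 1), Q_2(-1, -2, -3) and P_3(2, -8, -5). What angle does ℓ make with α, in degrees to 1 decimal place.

51.0

A direction vector for ℓ is Q_1 − R_2 = (0, 20, -16).
P_2Q_2 = (1, -6, -4), P_2P_3 = (4, -12, -6); a normal to α is P_2Q_2 × P_2P_3 = (-12, -10, 12).
Using P_2: α has equation -12x - 10y + 12z = -4.
sin θ = |n·v| / (|n||v|) = |-392| / (√388 · √656) = 0.77700.
θ ≈ 51.0°.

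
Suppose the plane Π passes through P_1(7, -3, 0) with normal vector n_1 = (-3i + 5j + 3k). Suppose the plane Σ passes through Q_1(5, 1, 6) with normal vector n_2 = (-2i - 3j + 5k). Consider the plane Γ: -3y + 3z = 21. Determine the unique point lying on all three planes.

(3, -6, 1)

Π: n_1·r = n_1·P_1 gives -3x + 5y + 3z = -36.
Σ: n_2·r = n_2·Q_1 gives -2x - 3y + 5z = 17.
Solving the 3×3 linear system -3x + 5y + 3z = -36, -2x - 3y + 5z = 17, -3y + 3z = 21 (e.g. by elimination or Cramer's rule, determinant = 30) gives (3, -6, 1).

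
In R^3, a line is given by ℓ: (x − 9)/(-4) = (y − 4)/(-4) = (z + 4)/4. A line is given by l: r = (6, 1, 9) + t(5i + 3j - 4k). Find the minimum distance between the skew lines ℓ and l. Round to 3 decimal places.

ℓ has direction (-4, -4, 4) through (9, 4, -4).
Common perpendicular direction n = (-4, -4, 4) × (5, 3, -4) = (4, 4, 8).
With w = (6, 1, 9) − (9, 4, -4) = (-3, -3, 13), w · n = 80.
Distance = |w · n| / |n| = |80| / √96 ≈ 8.165.

8.165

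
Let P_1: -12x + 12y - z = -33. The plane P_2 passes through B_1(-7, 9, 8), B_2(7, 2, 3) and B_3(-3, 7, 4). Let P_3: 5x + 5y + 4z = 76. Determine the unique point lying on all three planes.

(5, 3, 9)

B_1B_2 = (14, -7, -5), B_1B_3 = (4, -2, -4); a normal to P_2 is B_1B_2 × B_1B_3 = (18, 36, 0).
Using B_1: P_2 has equation 18x + 36y = 198.
Solving the 3×3 linear system -12x + 12y - z = -33, 18x + 36y = 198, 5x + 5y + 4z = 76 (e.g. by elimination or Cramer's rule, determinant = -2502) gives (5, 3, 9).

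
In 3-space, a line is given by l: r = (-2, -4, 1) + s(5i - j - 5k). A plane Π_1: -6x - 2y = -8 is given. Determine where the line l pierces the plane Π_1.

(3, -5, -4)

Substitute r = (-2, -4, 1) + t(5, -1, -5) into the plane: 20 + (-28)t = -8, so t = 1.
Intersection: (-2, -4, 1) + 1·(5, -1, -5) = (3, -5, -4).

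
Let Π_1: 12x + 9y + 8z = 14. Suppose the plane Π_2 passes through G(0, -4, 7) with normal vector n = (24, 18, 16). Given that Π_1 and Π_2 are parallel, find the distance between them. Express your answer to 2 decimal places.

Π_2: n·r = n·G gives 24x + 18y + 16z = 40.
Rescale Π_2 by 1/2: 12x + 9y + 8z = 20. Then distance = |14 − 20| / √289 ≈ 0.35.

0.35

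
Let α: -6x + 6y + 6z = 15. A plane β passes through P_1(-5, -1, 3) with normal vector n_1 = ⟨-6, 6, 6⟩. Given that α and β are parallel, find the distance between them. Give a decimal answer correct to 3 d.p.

β: n_1·r = n_1·P_1 gives -6x + 6y + 6z = 42.
Same normal n = (-6, 6, 6) with |n| = √108; distance = |15 − 42| / |n| = 27/√108 ≈ 2.598.

2.598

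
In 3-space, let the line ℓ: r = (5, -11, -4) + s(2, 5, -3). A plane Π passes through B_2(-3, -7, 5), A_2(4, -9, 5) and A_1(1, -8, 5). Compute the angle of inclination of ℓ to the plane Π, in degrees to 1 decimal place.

B_2A_2 = (7, -2, 0), B_2A_1 = (4, -1, 0); a normal to Π is B_2A_2 × B_2A_1 = (0, 0, 1).
Using B_2: Π has equation z = 5.
sin θ = |n·v| / (|n||v|) = |-3| / (√1 · √38) = 0.48666.
θ ≈ 29.1°.

29.1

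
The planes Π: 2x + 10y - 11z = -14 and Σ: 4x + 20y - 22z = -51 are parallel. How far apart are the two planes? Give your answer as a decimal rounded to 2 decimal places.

Rescale Σ by 1/2: 2x + 10y - 11z = -51/2. Then distance = |-14 − (-51/2)| / √225 ≈ 0.77.

0.77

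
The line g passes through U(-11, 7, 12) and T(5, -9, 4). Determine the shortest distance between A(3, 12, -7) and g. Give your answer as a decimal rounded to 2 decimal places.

20.73

A direction vector for g is T − U = (16, -16, -8).
Taking (-11, 7, 12) on g with direction v = (16, -16, -8): w = A − (-11, 7, 12) = (14, 5, -19), and w × v = (-344, -192, -304).
Distance = |w × v| / |v| = √247616 / √576 ≈ 20.73.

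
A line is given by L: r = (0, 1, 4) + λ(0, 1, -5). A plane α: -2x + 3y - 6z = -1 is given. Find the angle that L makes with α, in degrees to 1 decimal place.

67.6

sin θ = |n·v| / (|n||v|) = |33| / (√49 · √26) = 0.92455.
θ ≈ 67.6°.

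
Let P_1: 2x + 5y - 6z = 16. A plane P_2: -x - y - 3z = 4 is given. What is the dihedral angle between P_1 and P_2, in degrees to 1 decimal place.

cos θ = |n₁·n₂| / (|n₁||n₂|) = |11| / (√65 · √11).
θ = arccos(0.41138) ≈ 65.7°.

65.7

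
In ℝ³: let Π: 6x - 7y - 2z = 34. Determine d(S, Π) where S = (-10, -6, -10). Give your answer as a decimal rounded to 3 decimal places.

3.392

n·S − d = (6)·(-10) + (-7)·(-6) + (-2)·(-10) − 34 = -32; |n| = √89.
Distance = |-32| / √89 = 32/√89 ≈ 3.392.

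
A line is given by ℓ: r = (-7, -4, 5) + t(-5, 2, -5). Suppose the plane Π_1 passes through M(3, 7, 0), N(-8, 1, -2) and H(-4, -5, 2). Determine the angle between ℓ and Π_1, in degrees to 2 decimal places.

MN = (-11, -6, -2), MH = (-7, -12, 2); a normal to Π_1 is MN × MH = (-36, 36, 90).
Using M: Π_1 has equation -36x + 36y + 90z = 144.
sin θ = |n·v| / (|n||v|) = |-198| / (√10692 · √54) = 0.26058.
θ ≈ 15.10°.

15.10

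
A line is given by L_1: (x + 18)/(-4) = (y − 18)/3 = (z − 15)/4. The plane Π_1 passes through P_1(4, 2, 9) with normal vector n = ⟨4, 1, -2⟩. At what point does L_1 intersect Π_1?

(-2, 6, -1)

L_1 has direction (-4, 3, 4) through (-18, 18, 15).
Π_1: n·r = n·P_1 gives 4x + y - 2z = 0.
Substitute r = (-18, 18, 15) + t(-4, 3, 4) into the plane: -84 + (-21)t = 0, so t = -4.
Intersection: (-18, 18, 15) + (-4)·(-4, 3, 4) = (-2, 6, -1).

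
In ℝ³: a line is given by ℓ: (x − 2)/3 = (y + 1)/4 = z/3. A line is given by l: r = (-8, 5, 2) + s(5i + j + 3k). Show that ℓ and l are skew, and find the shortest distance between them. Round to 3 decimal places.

4.367

ℓ has direction (3, 4, 3) through (2, -1, 0).
Common perpendicular direction n = (3, 4, 3) × (5, 1, 3) = (9, 6, -17).
With w = (-8, 5, 2) − (2, -1, 0) = (-10, 6, 2), w · n = -88.
Since n ≠ 0 the lines are not parallel, and w · n = -88 ≠ 0 so they do not intersect; hence they are skew.
Distance = |w · n| / |n| = |-88| / √406 ≈ 4.367.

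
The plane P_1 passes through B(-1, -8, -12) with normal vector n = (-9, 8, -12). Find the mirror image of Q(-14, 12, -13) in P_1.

P_1: n·r = n·B gives -9x + 8y - 12z = 89.
λ = (n·Q − d)/|n|² = (378 − 89)/289 = 1.
Reflection = Q − 2λn = (-14, 12, -13) − 2·(-9, 8, -12) = (4, -4, 11).

(4, -4, 11)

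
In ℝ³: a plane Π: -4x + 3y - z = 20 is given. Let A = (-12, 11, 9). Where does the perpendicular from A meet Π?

(-4, 5, 11)

Foot = A − λn with λ = (n·A − d)/|n|² = (72 − 20)/26 = 2.
Foot = (-12, 11, 9) − 2·(-4, 3, -1) = (-4, 5, 11).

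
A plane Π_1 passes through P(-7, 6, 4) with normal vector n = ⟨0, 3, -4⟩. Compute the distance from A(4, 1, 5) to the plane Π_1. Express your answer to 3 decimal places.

3.800

Π_1: n·r = n·P gives 3y - 4z = 2.
n·A − d = (0)·(4) + (3)·(1) + (-4)·(5) − 2 = -19; |n| = √25.
Distance = |-19| / √25 = 19/√25 ≈ 3.800.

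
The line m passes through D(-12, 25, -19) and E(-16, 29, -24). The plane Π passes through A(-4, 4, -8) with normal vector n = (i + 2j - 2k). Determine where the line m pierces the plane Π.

(4, 9, 1)

A direction vector for m is E − D = (-4, 4, -5).
Π: n·r = n·A gives x + 2y - 2z = 20.
Substitute r = (-12, 25, -19) + t(-4, 4, -5) into the plane: 76 + 14t = 20, so t = -4.
Intersection: (-12, 25, -19) + (-4)·(-4, 4, -5) = (4, 9, 1).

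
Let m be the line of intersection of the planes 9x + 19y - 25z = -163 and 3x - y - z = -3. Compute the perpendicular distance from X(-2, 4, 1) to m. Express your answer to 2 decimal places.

7.47

Direction of m: (9, 19, -25) × (3, -1, -1) = (-44, -66, -66).
A point on m: solving the two plane equations with x = 2 gives (2, 1, 8).
Taking (2, 1, 8) on m with direction v = (-44, -66, -66): w = X − (2, 1, 8) = (-4, 3, -7), and w × v = (-660, 44, 396).
Distance = |w × v| / |v| = √594352 / √10648 ≈ 7.47.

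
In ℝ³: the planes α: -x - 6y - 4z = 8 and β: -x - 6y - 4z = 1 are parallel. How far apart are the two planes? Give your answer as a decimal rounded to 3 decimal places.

Same normal n = (-1, -6, -4) with |n| = √53; distance = |8 − 1| / |n| = 7/√53 ≈ 0.962.

0.962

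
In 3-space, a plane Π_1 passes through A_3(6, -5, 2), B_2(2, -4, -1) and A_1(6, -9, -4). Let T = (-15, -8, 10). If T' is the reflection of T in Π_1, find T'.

(3, 16, -6)

A_3B_2 = (-4, 1, -3), A_3A_1 = (0, -4, -6); a normal to Π_1 is A_3B_2 × A_3A_1 = (-18, -24, 16).
Using A_3: Π_1 has equation -18x - 24y + 16z = 44.
λ = (n·T − d)/|n|² = (622 − 44)/1156 = 1/2.
Reflection = T − 2λn = (-15, -8, 10) − 1·(-18, -24, 16) = (3, 16, -6).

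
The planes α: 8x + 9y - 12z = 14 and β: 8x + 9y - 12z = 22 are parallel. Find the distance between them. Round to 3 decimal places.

Same normal n = (8, 9, -12) with |n| = √289; distance = |14 − 22| / |n| = 8/√289 ≈ 0.471.

0.471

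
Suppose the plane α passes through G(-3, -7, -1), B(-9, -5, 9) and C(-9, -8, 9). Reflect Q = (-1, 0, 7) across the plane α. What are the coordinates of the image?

(-11, 0, 1)

GB = (-6, 2, 10), GC = (-6, -1, 10); a normal to α is GB × GC = (30, 0, 18).
Using G: α has equation 30x + 18z = -108.
λ = (n·Q − d)/|n|² = (96 − (-108))/1224 = 1/6.
Reflection = Q − 2λn = (-1, 0, 7) − (1/3)·(30, 0, 18) = (-11, 0, 1).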